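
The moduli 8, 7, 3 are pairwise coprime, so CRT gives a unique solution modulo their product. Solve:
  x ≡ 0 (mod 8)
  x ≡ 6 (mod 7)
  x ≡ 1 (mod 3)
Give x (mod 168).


Moduli 8, 7, 3 are pairwise coprime; by CRT there is a unique solution modulo M = 8 · 7 · 3 = 168.
Solve pairwise, accumulating the modulus:
  Start with x ≡ 0 (mod 8).
  Combine with x ≡ 6 (mod 7): since gcd(8, 7) = 1, we get a unique residue mod 56.
    Write x = 0 + 8·t and substitute into x ≡ 6 (mod 7): 8·t ≡ 6 − 0 = 6 (mod 7).
    Reduce coefficients mod 7: 1·t ≡ 6 (mod 7).
    So t ≡ 6 (mod 7).
    Then x = 0 + 8·6 = 48, valid modulo lcm(8, 7) = 56: x ≡ 48 (mod 56).
  Combine with x ≡ 1 (mod 3): since gcd(56, 3) = 1, we get a unique residue mod 168.
    Write x = 48 + 56·t and substitute into x ≡ 1 (mod 3): 56·t ≡ 1 − 48 = -47 (mod 3).
    Reduce coefficients mod 3: 2·t ≡ 1 (mod 3).
    The inverse of 2 mod 3 is 2 (since 2·2 = 4 = 1·3 + 1), so t ≡ 2·1 = 2 ≡ 2 (mod 3).
    Then x = 48 + 56·2 = 160, valid modulo lcm(56, 3) = 168: x ≡ 160 (mod 168).
Verify: 160 mod 8 = 0 ✓, 160 mod 7 = 6 ✓, 160 mod 3 = 1 ✓.

x ≡ 160 (mod 168).


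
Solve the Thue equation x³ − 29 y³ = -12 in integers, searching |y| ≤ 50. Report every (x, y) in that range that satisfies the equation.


The equation is x³ - 29y³ = -12. For fixed y, x³ = 29·y³ − 12, so a solution requires the RHS to be a perfect cube.
Strategy: iterate y from -50 to 50, compute RHS = 29·y³ − 12, and check whether it is a (positive or negative) perfect cube.
Check small values of y:
  y = 0: RHS = -12 is not a perfect cube.
  y = 1: RHS = 17 is not a perfect cube.
  y = -1: RHS = -41 is not a perfect cube.
  y = 2: RHS = 220 is not a perfect cube.
  y = -2: RHS = -244 is not a perfect cube.
  y = 3: RHS = 771 is not a perfect cube.
  y = -3: RHS = -795 is not a perfect cube.
Continuing the search up to |y| = 50 finds no solutions either.
No (x, y) in the scanned range satisfies the equation.

No integer solutions with |y| ≤ 50.


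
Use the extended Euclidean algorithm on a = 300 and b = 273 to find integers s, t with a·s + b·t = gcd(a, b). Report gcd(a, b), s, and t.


Euclidean algorithm on (300, 273) — divide until remainder is 0:
  300 = 1 · 273 + 27
  273 = 10 · 27 + 3
  27 = 9 · 3 + 0
gcd(300, 273) = 3.
Track Bezout coefficients alongside the remainders: start with r₀ = 300 = a·1 + b·0 (s = 1, t = 0) and r₁ = 273 = a·0 + b·1 (s = 0, t = 1); each new remainder r_{k+1} = r_{k-1} − q_k·r_k inherits s_{k+1} = s_{k-1} − q_k·s_k, t_{k+1} = t_{k-1} − q_k·t_k, so r_k = a·s_k + b·t_k at every step:
  q = 1: r = 27, s = 1 − 1·0 = 1, t = 0 − 1·1 = -1  (check: 300·1 + 273·(-1) = 27)
  q = 10: r = 3, s = 0 − 10·1 = -10, t = 1 − 10·(-1) = 11  (check: 300·(-10) + 273·11 = 3)
The row with r = 3 (the gcd) gives the Bezout coefficients s = -10, t = 11.
Result: 300 · (-10) + 273 · (11) = 3.

gcd(300, 273) = 3; s = -10, t = 11 (check: 300·(-10) + 273·11 = 3).


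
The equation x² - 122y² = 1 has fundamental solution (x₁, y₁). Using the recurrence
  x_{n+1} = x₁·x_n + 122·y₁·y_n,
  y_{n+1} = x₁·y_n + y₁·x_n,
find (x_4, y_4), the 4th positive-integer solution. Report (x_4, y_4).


Step 1: Find the fundamental solution (x₁, y₁) of x² - 122y² = 1.
  Expand √122 as a continued fraction. a₀ = ⌊√122⌋ = 11; iterate m_{k+1} = d_k·a_k − m_k, d_{k+1} = (122 − m_{k+1}²)/d_k, a_{k+1} = ⌊(a₀ + m_{k+1})/d_{k+1}⌋ (starting m₀ = 0, d₀ = 1), with convergents p_k = a_k·p_{k-1} + p_{k-2}, q_k = a_k·q_{k-1} + q_{k-2} (p₋₁ = 1, q₋₁ = 0):
  k = 0: a₀ = 11; p₀/q₀ = 11/1; p₀² − 122·q₀² = 121 − 122 = -1.
  k = 1: m = 11, d = 1, a = ⌊(11 + 11)/1⌋ = 22; p/q = (22·11 + 1)/(22·1 + 0) = 243/22; p² − 122·q² = 59049 − 59048 = 1.
  The first convergent with p² − 122·q² = 1 gives the fundamental solution (x₁, y₁) = (243, 22).
Step 2: Apply the recurrence (x_{n+1}, y_{n+1}) = (x₁x_n + 122y₁y_n, x₁y_n + y₁x_n) repeatedly.
  From (x_1, y_1) = (243, 22): x_2 = 243·243 + 122·22·22 = 118097; y_2 = 243·22 + 22·243 = 10692.
  From (x_2, y_2) = (118097, 10692): x_3 = 243·118097 + 122·22·10692 = 57394899; y_3 = 243·10692 + 22·118097 = 5196290.
  From (x_3, y_3) = (57394899, 5196290): x_4 = 243·57394899 + 122·22·5196290 = 27893802817; y_4 = 243·5196290 + 22·57394899 = 2525386248.
Step 3: Verify x_4² - 122·y_4² = 778064235593677135489 - 778064235593677135488 = 1 (should be 1). ✓

(x_1, y_1) = (243, 22); (x_4, y_4) = (27893802817, 2525386248).


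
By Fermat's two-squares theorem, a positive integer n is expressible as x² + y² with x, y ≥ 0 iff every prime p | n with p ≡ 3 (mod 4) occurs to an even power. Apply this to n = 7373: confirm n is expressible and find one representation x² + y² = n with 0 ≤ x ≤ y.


Step 1: Factor n = 7373 = 73 · 101.
Step 2: Check the mod-4 condition on each prime factor: 73 ≡ 1 (mod 4), exponent 1; 101 ≡ 1 (mod 4), exponent 1.
All primes ≡ 3 (mod 4) appear to even exponent (or don't appear), so by the two-squares theorem n IS expressible as a sum of two squares.
Step 3: Build a representation. Here n = 73 · 101 is a product of primes ≡ 1 (mod 4). Each prime p ≡ 1 (mod 4) is itself a sum of two squares; find a² by testing p − a² for a perfect square:
  73: 73 − 1² = 72, 73 − 2² = 69, 73 − 3² = 64 = 8² ⇒ 73 = 3² + 8².
  101: 101 − 1² = 100 = 10² ⇒ 101 = 1² + 10².
  Combine using the Brahmagupta–Fibonacci identity (a² + b²)(c² + d²) = (ac − bd)² + (ad + bc)² = (ac + bd)² + (ad − bc)²:
  73 · 101 = 7373: from (3² + 8²)(1² + 10²), take (3·1 − 8·10, 3·10 + 8·1) = (3 − 80, 30 + 8) = (-77, 38); dropping signs (only squares matter) gives (77, 38); check 77² + 38² = 5929 + 1444 = 7373 ✓.
Step 4: Order so x ≤ y and verify: 38² + 77² = 1444 + 5929 = 7373 = n. ✓

n = 7373 = 38² + 77² (one valid representation with x ≤ y).


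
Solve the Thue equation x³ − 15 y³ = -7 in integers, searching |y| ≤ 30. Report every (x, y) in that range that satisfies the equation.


The equation is x³ - 15y³ = -7. For fixed y, x³ = 15·y³ − 7, so a solution requires the RHS to be a perfect cube.
Strategy: iterate y from -30 to 30, compute RHS = 15·y³ − 7, and check whether it is a (positive or negative) perfect cube.
Check small values of y:
  y = 0: RHS = -7 is not a perfect cube.
  y = 1: RHS = 8 = (2)³ ⇒ x = 2 works.
  y = -1: RHS = -22 is not a perfect cube.
  y = 2: RHS = 113 is not a perfect cube.
  y = -2: RHS = -127 is not a perfect cube.
  y = 3: RHS = 398 is not a perfect cube.
  y = -3: RHS = -412 is not a perfect cube.
Continuing the search up to |y| = 30 finds no further solutions beyond those listed.
Collected solutions: (2, 1).

Solutions (with |y| ≤ 30): (2, 1).


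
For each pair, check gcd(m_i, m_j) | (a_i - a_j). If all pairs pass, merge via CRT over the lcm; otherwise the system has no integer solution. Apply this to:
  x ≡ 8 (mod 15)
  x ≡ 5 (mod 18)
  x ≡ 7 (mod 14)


Moduli 15, 18, 14 are not pairwise coprime, so CRT works modulo lcm(m_i) when all pairwise compatibility conditions hold.
Pairwise compatibility: gcd(m_i, m_j) must divide a_i - a_j for every pair.
Merge one congruence at a time:
  Start: x ≡ 8 (mod 15).
  Combine with x ≡ 5 (mod 18): gcd(15, 18) = 3; 5 - 8 = -3, which IS divisible by 3, so compatible.
    Write x = 8 + 15·t and substitute into x ≡ 5 (mod 18): 15·t ≡ 5 − 8 = -3 (mod 18).
    Divide the congruence (and modulus) by g = 3: 5·t ≡ -1 (mod 6).
    Reduce coefficients mod 6: 5·t ≡ 5 (mod 6).
    The inverse of 5 mod 6 is 5 (since 5·5 = 25 = 4·6 + 1), so t ≡ 5·5 = 25 ≡ 1 (mod 6).
    Then x = 8 + 15·1 = 23, valid modulo lcm(15, 18) = 90: x ≡ 23 (mod 90).
  Combine with x ≡ 7 (mod 14): gcd(90, 14) = 2; 7 - 23 = -16, which IS divisible by 2, so compatible.
    Write x = 23 + 90·t and substitute into x ≡ 7 (mod 14): 90·t ≡ 7 − 23 = -16 (mod 14).
    Divide the congruence (and modulus) by g = 2: 45·t ≡ -8 (mod 7).
    Reduce coefficients mod 7: 3·t ≡ 6 (mod 7).
    The inverse of 3 mod 7 is 5 (since 3·5 = 15 = 2·7 + 1), so t ≡ 5·6 = 30 ≡ 2 (mod 7).
    Then x = 23 + 90·2 = 203, valid modulo lcm(90, 14) = 630: x ≡ 203 (mod 630).
Verify: 203 mod 15 = 8, 203 mod 18 = 5, 203 mod 14 = 7.

x ≡ 203 (mod 630).


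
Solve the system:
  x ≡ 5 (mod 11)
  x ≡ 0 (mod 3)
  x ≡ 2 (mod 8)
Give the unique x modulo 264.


Moduli 11, 3, 8 are pairwise coprime; by CRT there is a unique solution modulo M = 11 · 3 · 8 = 264.
Solve pairwise, accumulating the modulus:
  Start with x ≡ 5 (mod 11).
  Combine with x ≡ 0 (mod 3): since gcd(11, 3) = 1, we get a unique residue mod 33.
    Write x = 5 + 11·t and substitute into x ≡ 0 (mod 3): 11·t ≡ 0 − 5 = -5 (mod 3).
    Reduce coefficients mod 3: 2·t ≡ 1 (mod 3).
    The inverse of 2 mod 3 is 2 (since 2·2 = 4 = 1·3 + 1), so t ≡ 2·1 = 2 ≡ 2 (mod 3).
    Then x = 5 + 11·2 = 27, valid modulo lcm(11, 3) = 33: x ≡ 27 (mod 33).
  Combine with x ≡ 2 (mod 8): since gcd(33, 8) = 1, we get a unique residue mod 264.
    Write x = 27 + 33·t and substitute into x ≡ 2 (mod 8): 33·t ≡ 2 − 27 = -25 (mod 8).
    Reduce coefficients mod 8: 1·t ≡ 7 (mod 8).
    So t ≡ 7 (mod 8).
    Then x = 27 + 33·7 = 258, valid modulo lcm(33, 8) = 264: x ≡ 258 (mod 264).
Verify: 258 mod 11 = 5 ✓, 258 mod 3 = 0 ✓, 258 mod 8 = 2 ✓.

x ≡ 258 (mod 264).


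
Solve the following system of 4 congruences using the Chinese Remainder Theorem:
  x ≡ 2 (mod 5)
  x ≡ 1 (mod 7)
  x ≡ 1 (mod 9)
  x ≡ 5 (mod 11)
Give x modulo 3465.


Product of moduli M = 5 · 7 · 9 · 11 = 3465.
Merge one congruence at a time:
  Start: x ≡ 2 (mod 5).
  Combine with x ≡ 1 (mod 7); new modulus lcm = 35.
    Write x = 2 + 5·t and substitute into x ≡ 1 (mod 7): 5·t ≡ 1 − 2 = -1 (mod 7).
    Reduce coefficients mod 7: 5·t ≡ 6 (mod 7).
    The inverse of 5 mod 7 is 3 (since 5·3 = 15 = 2·7 + 1), so t ≡ 3·6 = 18 ≡ 4 (mod 7).
    Then x = 2 + 5·4 = 22, valid modulo lcm(5, 7) = 35: x ≡ 22 (mod 35).
  Combine with x ≡ 1 (mod 9); new modulus lcm = 315.
    Write x = 22 + 35·t and substitute into x ≡ 1 (mod 9): 35·t ≡ 1 − 22 = -21 (mod 9).
    Reduce coefficients mod 9: 8·t ≡ 6 (mod 9).
    The inverse of 8 mod 9 is 8 (since 8·8 = 64 = 7·9 + 1), so t ≡ 8·6 = 48 ≡ 3 (mod 9).
    Then x = 22 + 35·3 = 127, valid modulo lcm(35, 9) = 315: x ≡ 127 (mod 315).
  Combine with x ≡ 5 (mod 11); new modulus lcm = 3465.
    Write x = 127 + 315·t and substitute into x ≡ 5 (mod 11): 315·t ≡ 5 − 127 = -122 (mod 11).
    Reduce coefficients mod 11: 7·t ≡ 10 (mod 11).
    The inverse of 7 mod 11 is 8 (since 7·8 = 56 = 5·11 + 1), so t ≡ 8·10 = 80 ≡ 3 (mod 11).
    Then x = 127 + 315·3 = 1072, valid modulo lcm(315, 11) = 3465: x ≡ 1072 (mod 3465).
Verify against each original: 1072 mod 5 = 2, 1072 mod 7 = 1, 1072 mod 9 = 1, 1072 mod 11 = 5.

x ≡ 1072 (mod 3465).


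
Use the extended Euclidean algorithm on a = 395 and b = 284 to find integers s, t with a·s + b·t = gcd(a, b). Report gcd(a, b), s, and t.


Euclidean algorithm on (395, 284) — divide until remainder is 0:
  395 = 1 · 284 + 111
  284 = 2 · 111 + 62
  111 = 1 · 62 + 49
  62 = 1 · 49 + 13
  49 = 3 · 13 + 10
  13 = 1 · 10 + 3
  10 = 3 · 3 + 1
  3 = 3 · 1 + 0
gcd(395, 284) = 1.
Track Bezout coefficients alongside the remainders: start with r₀ = 395 = a·1 + b·0 (s = 1, t = 0) and r₁ = 284 = a·0 + b·1 (s = 0, t = 1); each new remainder r_{k+1} = r_{k-1} − q_k·r_k inherits s_{k+1} = s_{k-1} − q_k·s_k, t_{k+1} = t_{k-1} − q_k·t_k, so r_k = a·s_k + b·t_k at every step:
  q = 1: r = 111, s = 1 − 1·0 = 1, t = 0 − 1·1 = -1  (check: 395·1 + 284·(-1) = 111)
  q = 2: r = 62, s = 0 − 2·1 = -2, t = 1 − 2·(-1) = 3  (check: 395·(-2) + 284·3 = 62)
  q = 1: r = 49, s = 1 − 1·(-2) = 3, t = -1 − 1·3 = -4  (check: 395·3 + 284·(-4) = 49)
  q = 1: r = 13, s = -2 − 1·3 = -5, t = 3 − 1·(-4) = 7  (check: 395·(-5) + 284·7 = 13)
  q = 3: r = 10, s = 3 − 3·(-5) = 18, t = -4 − 3·7 = -25  (check: 395·18 + 284·(-25) = 10)
  q = 1: r = 3, s = -5 − 1·18 = -23, t = 7 − 1·(-25) = 32  (check: 395·(-23) + 284·32 = 3)
  q = 3: r = 1, s = 18 − 3·(-23) = 87, t = -25 − 3·32 = -121  (check: 395·87 + 284·(-121) = 1)
The row with r = 1 (the gcd) gives the Bezout coefficients s = 87, t = -121.
Result: 395 · (87) + 284 · (-121) = 1.

gcd(395, 284) = 1; s = 87, t = -121 (check: 395·87 + 284·(-121) = 1).


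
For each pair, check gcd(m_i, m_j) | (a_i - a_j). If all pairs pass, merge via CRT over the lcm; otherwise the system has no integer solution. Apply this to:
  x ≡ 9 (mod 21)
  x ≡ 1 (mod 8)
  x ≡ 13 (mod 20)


Moduli 21, 8, 20 are not pairwise coprime, so CRT works modulo lcm(m_i) when all pairwise compatibility conditions hold.
Pairwise compatibility: gcd(m_i, m_j) must divide a_i - a_j for every pair.
Merge one congruence at a time:
  Start: x ≡ 9 (mod 21).
  Combine with x ≡ 1 (mod 8): gcd(21, 8) = 1; 1 - 9 = -8, which IS divisible by 1, so compatible.
    Write x = 9 + 21·t and substitute into x ≡ 1 (mod 8): 21·t ≡ 1 − 9 = -8 (mod 8).
    Reduce coefficients mod 8: 5·t ≡ 0 (mod 8).
    The inverse of 5 mod 8 is 5 (since 5·5 = 25 = 3·8 + 1), so t ≡ 5·0 = 0 ≡ 0 (mod 8).
    Then x = 9 + 21·0 = 9, valid modulo lcm(21, 8) = 168: x ≡ 9 (mod 168).
  Combine with x ≡ 13 (mod 20): gcd(168, 20) = 4; 13 - 9 = 4, which IS divisible by 4, so compatible.
    Write x = 9 + 168·t and substitute into x ≡ 13 (mod 20): 168·t ≡ 13 − 9 = 4 (mod 20).
    Divide the congruence (and modulus) by g = 4: 42·t ≡ 1 (mod 5).
    Reduce coefficients mod 5: 2·t ≡ 1 (mod 5).
    The inverse of 2 mod 5 is 3 (since 2·3 = 6 = 1·5 + 1), so t ≡ 3·1 = 3 ≡ 3 (mod 5).
    Then x = 9 + 168·3 = 513, valid modulo lcm(168, 20) = 840: x ≡ 513 (mod 840).
Verify: 513 mod 21 = 9, 513 mod 8 = 1, 513 mod 20 = 13.

x ≡ 513 (mod 840).


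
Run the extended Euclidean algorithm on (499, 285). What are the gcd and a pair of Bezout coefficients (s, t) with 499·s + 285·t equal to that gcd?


Euclidean algorithm on (499, 285) — divide until remainder is 0:
  499 = 1 · 285 + 214
  285 = 1 · 214 + 71
  214 = 3 · 71 + 1
  71 = 71 · 1 + 0
gcd(499, 285) = 1.
Track Bezout coefficients alongside the remainders: start with r₀ = 499 = a·1 + b·0 (s = 1, t = 0) and r₁ = 285 = a·0 + b·1 (s = 0, t = 1); each new remainder r_{k+1} = r_{k-1} − q_k·r_k inherits s_{k+1} = s_{k-1} − q_k·s_k, t_{k+1} = t_{k-1} − q_k·t_k, so r_k = a·s_k + b·t_k at every step:
  q = 1: r = 214, s = 1 − 1·0 = 1, t = 0 − 1·1 = -1  (check: 499·1 + 285·(-1) = 214)
  q = 1: r = 71, s = 0 − 1·1 = -1, t = 1 − 1·(-1) = 2  (check: 499·(-1) + 285·2 = 71)
  q = 3: r = 1, s = 1 − 3·(-1) = 4, t = -1 − 3·2 = -7  (check: 499·4 + 285·(-7) = 1)
The row with r = 1 (the gcd) gives the Bezout coefficients s = 4, t = -7.
Result: 499 · (4) + 285 · (-7) = 1.

gcd(499, 285) = 1; s = 4, t = -7 (check: 499·4 + 285·(-7) = 1).


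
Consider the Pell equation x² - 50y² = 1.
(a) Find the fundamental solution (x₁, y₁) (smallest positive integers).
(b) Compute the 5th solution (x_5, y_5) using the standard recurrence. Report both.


Step 1: Find the fundamental solution (x₁, y₁) of x² - 50y² = 1.
  Expand √50 as a continued fraction. a₀ = ⌊√50⌋ = 7; iterate m_{k+1} = d_k·a_k − m_k, d_{k+1} = (50 − m_{k+1}²)/d_k, a_{k+1} = ⌊(a₀ + m_{k+1})/d_{k+1}⌋ (starting m₀ = 0, d₀ = 1), with convergents p_k = a_k·p_{k-1} + p_{k-2}, q_k = a_k·q_{k-1} + q_{k-2} (p₋₁ = 1, q₋₁ = 0):
  k = 0: a₀ = 7; p₀/q₀ = 7/1; p₀² − 50·q₀² = 49 − 50 = -1.
  k = 1: m = 7, d = 1, a = ⌊(7 + 7)/1⌋ = 14; p/q = (14·7 + 1)/(14·1 + 0) = 99/14; p² − 50·q² = 9801 − 9800 = 1.
  The first convergent with p² − 50·q² = 1 gives the fundamental solution (x₁, y₁) = (99, 14).
Step 2: Apply the recurrence (x_{n+1}, y_{n+1}) = (x₁x_n + 50y₁y_n, x₁y_n + y₁x_n) repeatedly.
  From (x_1, y_1) = (99, 14): x_2 = 99·99 + 50·14·14 = 19601; y_2 = 99·14 + 14·99 = 2772.
  From (x_2, y_2) = (19601, 2772): x_3 = 99·19601 + 50·14·2772 = 3880899; y_3 = 99·2772 + 14·19601 = 548842.
  From (x_3, y_3) = (3880899, 548842): x_4 = 99·3880899 + 50·14·548842 = 768398401; y_4 = 99·548842 + 14·3880899 = 108667944.
  From (x_4, y_4) = (768398401, 108667944): x_5 = 99·768398401 + 50·14·108667944 = 152139002499; y_5 = 99·108667944 + 14·768398401 = 21515704070.
Step 3: Verify x_5² - 50·y_5² = 23146276081390728245001 - 23146276081390728245000 = 1 (should be 1). ✓

(x_1, y_1) = (99, 14); (x_5, y_5) = (152139002499, 21515704070).


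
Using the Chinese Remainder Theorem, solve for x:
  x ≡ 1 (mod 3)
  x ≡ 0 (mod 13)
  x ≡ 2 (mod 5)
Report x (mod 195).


Moduli 3, 13, 5 are pairwise coprime; by CRT there is a unique solution modulo M = 3 · 13 · 5 = 195.
Solve pairwise, accumulating the modulus:
  Start with x ≡ 1 (mod 3).
  Combine with x ≡ 0 (mod 13): since gcd(3, 13) = 1, we get a unique residue mod 39.
    Write x = 1 + 3·t and substitute into x ≡ 0 (mod 13): 3·t ≡ 0 − 1 = -1 (mod 13).
    Reduce coefficients mod 13: 3·t ≡ 12 (mod 13).
    The inverse of 3 mod 13 is 9 (since 3·9 = 27 = 2·13 + 1), so t ≡ 9·12 = 108 ≡ 4 (mod 13).
    Then x = 1 + 3·4 = 13, valid modulo lcm(3, 13) = 39: x ≡ 13 (mod 39).
  Combine with x ≡ 2 (mod 5): since gcd(39, 5) = 1, we get a unique residue mod 195.
    Write x = 13 + 39·t and substitute into x ≡ 2 (mod 5): 39·t ≡ 2 − 13 = -11 (mod 5).
    Reduce coefficients mod 5: 4·t ≡ 4 (mod 5).
    The inverse of 4 mod 5 is 4 (since 4·4 = 16 = 3·5 + 1), so t ≡ 4·4 = 16 ≡ 1 (mod 5).
    Then x = 13 + 39·1 = 52, valid modulo lcm(39, 5) = 195: x ≡ 52 (mod 195).
Verify: 52 mod 3 = 1 ✓, 52 mod 13 = 0 ✓, 52 mod 5 = 2 ✓.

x ≡ 52 (mod 195).


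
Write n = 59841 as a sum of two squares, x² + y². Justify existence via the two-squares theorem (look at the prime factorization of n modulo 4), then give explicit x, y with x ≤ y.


Step 1: Factor n = 59841 = 3^2 · 61 · 109.
Step 2: Check the mod-4 condition on each prime factor: 3 ≡ 3 (mod 4), exponent 2 (must be even); 61 ≡ 1 (mod 4), exponent 1; 109 ≡ 1 (mod 4), exponent 1.
All primes ≡ 3 (mod 4) appear to even exponent (or don't appear), so by the two-squares theorem n IS expressible as a sum of two squares.
Step 3: Build a representation. Group n = k² · m with k = 3 and m = 61 · 109 = 6649 (a product of primes ≡ 1 (mod 4)); a representation of m scales to one of n via (k·x)² + (k·y)² = k²(x² + y²). Each prime p ≡ 1 (mod 4) is itself a sum of two squares; find a² by testing p − a² for a perfect square:
  61: 61 − 1² = 60, 61 − 2² = 57, 61 − 3² = 52, 61 − 4² = 45, 61 − 5² = 36 = 6² ⇒ 61 = 5² + 6².
  109: 109 − 1² = 108, 109 − 2² = 105, 109 − 3² = 100 = 10² ⇒ 109 = 3² + 10².
  Combine using the Brahmagupta–Fibonacci identity (a² + b²)(c² + d²) = (ac − bd)² + (ad + bc)² = (ac + bd)² + (ad − bc)²:
  61 · 109 = 6649: from (5² + 6²)(3² + 10²), take (5·3 − 6·10, 5·10 + 6·3) = (15 − 60, 50 + 18) = (-45, 68); dropping signs (only squares matter) gives (45, 68); check 45² + 68² = 2025 + 4624 = 6649 ✓.
  Scale by k = 3: (3·45, 3·68) = (135, 204).
Step 4: Order so x ≤ y and verify: 135² + 204² = 18225 + 41616 = 59841 = n. ✓

n = 59841 = 135² + 204² (one valid representation with x ≤ y).


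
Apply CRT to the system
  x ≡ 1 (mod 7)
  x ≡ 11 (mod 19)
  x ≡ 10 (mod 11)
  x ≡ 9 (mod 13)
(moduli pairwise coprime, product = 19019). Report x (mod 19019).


Product of moduli M = 7 · 19 · 11 · 13 = 19019.
Merge one congruence at a time:
  Start: x ≡ 1 (mod 7).
  Combine with x ≡ 11 (mod 19); new modulus lcm = 133.
    Write x = 1 + 7·t and substitute into x ≡ 11 (mod 19): 7·t ≡ 11 − 1 = 10 (mod 19).
    The inverse of 7 mod 19 is 11 (since 7·11 = 77 = 4·19 + 1), so t ≡ 11·10 = 110 ≡ 15 (mod 19).
    Then x = 1 + 7·15 = 106, valid modulo lcm(7, 19) = 133: x ≡ 106 (mod 133).
  Combine with x ≡ 10 (mod 11); new modulus lcm = 1463.
    Write x = 106 + 133·t and substitute into x ≡ 10 (mod 11): 133·t ≡ 10 − 106 = -96 (mod 11).
    Reduce coefficients mod 11: 1·t ≡ 3 (mod 11).
    So t ≡ 3 (mod 11).
    Then x = 106 + 133·3 = 505, valid modulo lcm(133, 11) = 1463: x ≡ 505 (mod 1463).
  Combine with x ≡ 9 (mod 13); new modulus lcm = 19019.
    Write x = 505 + 1463·t and substitute into x ≡ 9 (mod 13): 1463·t ≡ 9 − 505 = -496 (mod 13).
    Reduce coefficients mod 13: 7·t ≡ 11 (mod 13).
    The inverse of 7 mod 13 is 2 (since 7·2 = 14 = 1·13 + 1), so t ≡ 2·11 = 22 ≡ 9 (mod 13).
    Then x = 505 + 1463·9 = 13672, valid modulo lcm(1463, 13) = 19019: x ≡ 13672 (mod 19019).
Verify against each original: 13672 mod 7 = 1, 13672 mod 19 = 11, 13672 mod 11 = 10, 13672 mod 13 = 9.

x ≡ 13672 (mod 19019).


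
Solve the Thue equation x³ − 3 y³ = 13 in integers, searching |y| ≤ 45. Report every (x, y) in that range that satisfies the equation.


The equation is x³ - 3y³ = 13. For fixed y, x³ = 3·y³ + 13, so a solution requires the RHS to be a perfect cube.
Strategy: iterate y from -45 to 45, compute RHS = 3·y³ + 13, and check whether it is a (positive or negative) perfect cube.
Check small values of y:
  y = 0: RHS = 13 is not a perfect cube.
  y = 1: RHS = 16 is not a perfect cube.
  y = -1: RHS = 10 is not a perfect cube.
  y = 2: RHS = 37 is not a perfect cube.
  y = -2: RHS = -11 is not a perfect cube.
  y = 3: RHS = 94 is not a perfect cube.
  y = -3: RHS = -68 is not a perfect cube.
Continuing the search up to |y| = 45 finds no solutions either.
No (x, y) in the scanned range satisfies the equation.

No integer solutions with |y| ≤ 45.


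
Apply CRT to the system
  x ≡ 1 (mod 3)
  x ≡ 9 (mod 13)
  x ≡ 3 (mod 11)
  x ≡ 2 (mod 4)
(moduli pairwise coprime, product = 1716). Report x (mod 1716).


Product of moduli M = 3 · 13 · 11 · 4 = 1716.
Merge one congruence at a time:
  Start: x ≡ 1 (mod 3).
  Combine with x ≡ 9 (mod 13); new modulus lcm = 39.
    Write x = 1 + 3·t and substitute into x ≡ 9 (mod 13): 3·t ≡ 9 − 1 = 8 (mod 13).
    The inverse of 3 mod 13 is 9 (since 3·9 = 27 = 2·13 + 1), so t ≡ 9·8 = 72 ≡ 7 (mod 13).
    Then x = 1 + 3·7 = 22, valid modulo lcm(3, 13) = 39: x ≡ 22 (mod 39).
  Combine with x ≡ 3 (mod 11); new modulus lcm = 429.
    Write x = 22 + 39·t and substitute into x ≡ 3 (mod 11): 39·t ≡ 3 − 22 = -19 (mod 11).
    Reduce coefficients mod 11: 6·t ≡ 3 (mod 11).
    The inverse of 6 mod 11 is 2 (since 6·2 = 12 = 1·11 + 1), so t ≡ 2·3 = 6 ≡ 6 (mod 11).
    Then x = 22 + 39·6 = 256, valid modulo lcm(39, 11) = 429: x ≡ 256 (mod 429).
  Combine with x ≡ 2 (mod 4); new modulus lcm = 1716.
    Write x = 256 + 429·t and substitute into x ≡ 2 (mod 4): 429·t ≡ 2 − 256 = -254 (mod 4).
    Reduce coefficients mod 4: 1·t ≡ 2 (mod 4).
    So t ≡ 2 (mod 4).
    Then x = 256 + 429·2 = 1114, valid modulo lcm(429, 4) = 1716: x ≡ 1114 (mod 1716).
Verify against each original: 1114 mod 3 = 1, 1114 mod 13 = 9, 1114 mod 11 = 3, 1114 mod 4 = 2.

x ≡ 1114 (mod 1716).


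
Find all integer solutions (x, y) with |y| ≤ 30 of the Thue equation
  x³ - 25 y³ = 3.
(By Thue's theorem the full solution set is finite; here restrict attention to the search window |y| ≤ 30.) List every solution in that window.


The equation is x³ - 25y³ = 3. For fixed y, x³ = 25·y³ + 3, so a solution requires the RHS to be a perfect cube.
Strategy: iterate y from -30 to 30, compute RHS = 25·y³ + 3, and check whether it is a (positive or negative) perfect cube.
Check small values of y:
  y = 0: RHS = 3 is not a perfect cube.
  y = 1: RHS = 28 is not a perfect cube.
  y = -1: RHS = -22 is not a perfect cube.
  y = 2: RHS = 203 is not a perfect cube.
  y = -2: RHS = -197 is not a perfect cube.
  y = 3: RHS = 678 is not a perfect cube.
  y = -3: RHS = -672 is not a perfect cube.
Continuing the search up to |y| = 30 finds no solutions either.
No (x, y) in the scanned range satisfies the equation.

No integer solutions with |y| ≤ 30.


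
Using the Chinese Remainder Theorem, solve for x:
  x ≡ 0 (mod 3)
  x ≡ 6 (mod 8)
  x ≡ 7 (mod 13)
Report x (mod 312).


Moduli 3, 8, 13 are pairwise coprime; by CRT there is a unique solution modulo M = 3 · 8 · 13 = 312.
Solve pairwise, accumulating the modulus:
  Start with x ≡ 0 (mod 3).
  Combine with x ≡ 6 (mod 8): since gcd(3, 8) = 1, we get a unique residue mod 24.
    Write x = 0 + 3·t and substitute into x ≡ 6 (mod 8): 3·t ≡ 6 − 0 = 6 (mod 8).
    The inverse of 3 mod 8 is 3 (since 3·3 = 9 = 1·8 + 1), so t ≡ 3·6 = 18 ≡ 2 (mod 8).
    Then x = 0 + 3·2 = 6, valid modulo lcm(3, 8) = 24: x ≡ 6 (mod 24).
  Combine with x ≡ 7 (mod 13): since gcd(24, 13) = 1, we get a unique residue mod 312.
    Write x = 6 + 24·t and substitute into x ≡ 7 (mod 13): 24·t ≡ 7 − 6 = 1 (mod 13).
    Reduce coefficients mod 13: 11·t ≡ 1 (mod 13).
    The inverse of 11 mod 13 is 6 (since 11·6 = 66 = 5·13 + 1), so t ≡ 6·1 = 6 ≡ 6 (mod 13).
    Then x = 6 + 24·6 = 150, valid modulo lcm(24, 13) = 312: x ≡ 150 (mod 312).
Verify: 150 mod 3 = 0 ✓, 150 mod 8 = 6 ✓, 150 mod 13 = 7 ✓.

x ≡ 150 (mod 312).


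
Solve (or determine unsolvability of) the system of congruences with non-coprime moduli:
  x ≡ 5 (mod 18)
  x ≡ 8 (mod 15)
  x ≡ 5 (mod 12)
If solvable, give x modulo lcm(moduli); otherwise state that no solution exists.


Moduli 18, 15, 12 are not pairwise coprime, so CRT works modulo lcm(m_i) when all pairwise compatibility conditions hold.
Pairwise compatibility: gcd(m_i, m_j) must divide a_i - a_j for every pair.
Merge one congruence at a time:
  Start: x ≡ 5 (mod 18).
  Combine with x ≡ 8 (mod 15): gcd(18, 15) = 3; 8 - 5 = 3, which IS divisible by 3, so compatible.
    Write x = 5 + 18·t and substitute into x ≡ 8 (mod 15): 18·t ≡ 8 − 5 = 3 (mod 15).
    Divide the congruence (and modulus) by g = 3: 6·t ≡ 1 (mod 5).
    Reduce coefficients mod 5: 1·t ≡ 1 (mod 5).
    So t ≡ 1 (mod 5).
    Then x = 5 + 18·1 = 23, valid modulo lcm(18, 15) = 90: x ≡ 23 (mod 90).
  Combine with x ≡ 5 (mod 12): gcd(90, 12) = 6; 5 - 23 = -18, which IS divisible by 6, so compatible.
    Write x = 23 + 90·t and substitute into x ≡ 5 (mod 12): 90·t ≡ 5 − 23 = -18 (mod 12).
    Divide the congruence (and modulus) by g = 6: 15·t ≡ -3 (mod 2).
    Reduce coefficients mod 2: 1·t ≡ 1 (mod 2).
    So t ≡ 1 (mod 2).
    Then x = 23 + 90·1 = 113, valid modulo lcm(90, 12) = 180: x ≡ 113 (mod 180).
Verify: 113 mod 18 = 5, 113 mod 15 = 8, 113 mod 12 = 5.

x ≡ 113 (mod 180).


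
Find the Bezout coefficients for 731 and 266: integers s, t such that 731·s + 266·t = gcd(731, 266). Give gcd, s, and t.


Euclidean algorithm on (731, 266) — divide until remainder is 0:
  731 = 2 · 266 + 199
  266 = 1 · 199 + 67
  199 = 2 · 67 + 65
  67 = 1 · 65 + 2
  65 = 32 · 2 + 1
  2 = 2 · 1 + 0
gcd(731, 266) = 1.
Track Bezout coefficients alongside the remainders: start with r₀ = 731 = a·1 + b·0 (s = 1, t = 0) and r₁ = 266 = a·0 + b·1 (s = 0, t = 1); each new remainder r_{k+1} = r_{k-1} − q_k·r_k inherits s_{k+1} = s_{k-1} − q_k·s_k, t_{k+1} = t_{k-1} − q_k·t_k, so r_k = a·s_k + b·t_k at every step:
  q = 2: r = 199, s = 1 − 2·0 = 1, t = 0 − 2·1 = -2  (check: 731·1 + 266·(-2) = 199)
  q = 1: r = 67, s = 0 − 1·1 = -1, t = 1 − 1·(-2) = 3  (check: 731·(-1) + 266·3 = 67)
  q = 2: r = 65, s = 1 − 2·(-1) = 3, t = -2 − 2·3 = -8  (check: 731·3 + 266·(-8) = 65)
  q = 1: r = 2, s = -1 − 1·3 = -4, t = 3 − 1·(-8) = 11  (check: 731·(-4) + 266·11 = 2)
  q = 32: r = 1, s = 3 − 32·(-4) = 131, t = -8 − 32·11 = -360  (check: 731·131 + 266·(-360) = 1)
The row with r = 1 (the gcd) gives the Bezout coefficients s = 131, t = -360.
Result: 731 · (131) + 266 · (-360) = 1.

gcd(731, 266) = 1; s = 131, t = -360 (check: 731·131 + 266·(-360) = 1).


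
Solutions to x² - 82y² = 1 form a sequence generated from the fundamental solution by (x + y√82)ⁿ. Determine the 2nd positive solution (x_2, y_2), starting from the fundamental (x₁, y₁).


Step 1: Find the fundamental solution (x₁, y₁) of x² - 82y² = 1.
  Expand √82 as a continued fraction. a₀ = ⌊√82⌋ = 9; iterate m_{k+1} = d_k·a_k − m_k, d_{k+1} = (82 − m_{k+1}²)/d_k, a_{k+1} = ⌊(a₀ + m_{k+1})/d_{k+1}⌋ (starting m₀ = 0, d₀ = 1), with convergents p_k = a_k·p_{k-1} + p_{k-2}, q_k = a_k·q_{k-1} + q_{k-2} (p₋₁ = 1, q₋₁ = 0):
  k = 0: a₀ = 9; p₀/q₀ = 9/1; p₀² − 82·q₀² = 81 − 82 = -1.
  k = 1: m = 9, d = 1, a = ⌊(9 + 9)/1⌋ = 18; p/q = (18·9 + 1)/(18·1 + 0) = 163/18; p² − 82·q² = 26569 − 26568 = 1.
  The first convergent with p² − 82·q² = 1 gives the fundamental solution (x₁, y₁) = (163, 18).
Step 2: Apply the recurrence (x_{n+1}, y_{n+1}) = (x₁x_n + 82y₁y_n, x₁y_n + y₁x_n) repeatedly.
  From (x_1, y_1) = (163, 18): x_2 = 163·163 + 82·18·18 = 53137; y_2 = 163·18 + 18·163 = 5868.
Step 3: Verify x_2² - 82·y_2² = 2823540769 - 2823540768 = 1 (should be 1). ✓

(x_1, y_1) = (163, 18); (x_2, y_2) = (53137, 5868).


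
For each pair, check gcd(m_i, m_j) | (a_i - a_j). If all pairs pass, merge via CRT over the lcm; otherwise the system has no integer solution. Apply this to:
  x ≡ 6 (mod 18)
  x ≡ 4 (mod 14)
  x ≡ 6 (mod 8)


Moduli 18, 14, 8 are not pairwise coprime, so CRT works modulo lcm(m_i) when all pairwise compatibility conditions hold.
Pairwise compatibility: gcd(m_i, m_j) must divide a_i - a_j for every pair.
Merge one congruence at a time:
  Start: x ≡ 6 (mod 18).
  Combine with x ≡ 4 (mod 14): gcd(18, 14) = 2; 4 - 6 = -2, which IS divisible by 2, so compatible.
    Write x = 6 + 18·t and substitute into x ≡ 4 (mod 14): 18·t ≡ 4 − 6 = -2 (mod 14).
    Divide the congruence (and modulus) by g = 2: 9·t ≡ -1 (mod 7).
    Reduce coefficients mod 7: 2·t ≡ 6 (mod 7).
    The inverse of 2 mod 7 is 4 (since 2·4 = 8 = 1·7 + 1), so t ≡ 4·6 = 24 ≡ 3 (mod 7).
    Then x = 6 + 18·3 = 60, valid modulo lcm(18, 14) = 126: x ≡ 60 (mod 126).
  Combine with x ≡ 6 (mod 8): gcd(126, 8) = 2; 6 - 60 = -54, which IS divisible by 2, so compatible.
    Write x = 60 + 126·t and substitute into x ≡ 6 (mod 8): 126·t ≡ 6 − 60 = -54 (mod 8).
    Divide the congruence (and modulus) by g = 2: 63·t ≡ -27 (mod 4).
    Reduce coefficients mod 4: 3·t ≡ 1 (mod 4).
    The inverse of 3 mod 4 is 3 (since 3·3 = 9 = 2·4 + 1), so t ≡ 3·1 = 3 ≡ 3 (mod 4).
    Then x = 60 + 126·3 = 438, valid modulo lcm(126, 8) = 504: x ≡ 438 (mod 504).
Verify: 438 mod 18 = 6, 438 mod 14 = 4, 438 mod 8 = 6.

x ≡ 438 (mod 504).


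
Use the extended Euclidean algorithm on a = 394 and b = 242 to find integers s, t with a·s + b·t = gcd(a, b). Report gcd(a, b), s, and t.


Euclidean algorithm on (394, 242) — divide until remainder is 0:
  394 = 1 · 242 + 152
  242 = 1 · 152 + 90
  152 = 1 · 90 + 62
  90 = 1 · 62 + 28
  62 = 2 · 28 + 6
  28 = 4 · 6 + 4
  6 = 1 · 4 + 2
  4 = 2 · 2 + 0
gcd(394, 242) = 2.
Track Bezout coefficients alongside the remainders: start with r₀ = 394 = a·1 + b·0 (s = 1, t = 0) and r₁ = 242 = a·0 + b·1 (s = 0, t = 1); each new remainder r_{k+1} = r_{k-1} − q_k·r_k inherits s_{k+1} = s_{k-1} − q_k·s_k, t_{k+1} = t_{k-1} − q_k·t_k, so r_k = a·s_k + b·t_k at every step:
  q = 1: r = 152, s = 1 − 1·0 = 1, t = 0 − 1·1 = -1  (check: 394·1 + 242·(-1) = 152)
  q = 1: r = 90, s = 0 − 1·1 = -1, t = 1 − 1·(-1) = 2  (check: 394·(-1) + 242·2 = 90)
  q = 1: r = 62, s = 1 − 1·(-1) = 2, t = -1 − 1·2 = -3  (check: 394·2 + 242·(-3) = 62)
  q = 1: r = 28, s = -1 − 1·2 = -3, t = 2 − 1·(-3) = 5  (check: 394·(-3) + 242·5 = 28)
  q = 2: r = 6, s = 2 − 2·(-3) = 8, t = -3 − 2·5 = -13  (check: 394·8 + 242·(-13) = 6)
  q = 4: r = 4, s = -3 − 4·8 = -35, t = 5 − 4·(-13) = 57  (check: 394·(-35) + 242·57 = 4)
  q = 1: r = 2, s = 8 − 1·(-35) = 43, t = -13 − 1·57 = -70  (check: 394·43 + 242·(-70) = 2)
The row with r = 2 (the gcd) gives the Bezout coefficients s = 43, t = -70.
Result: 394 · (43) + 242 · (-70) = 2.

gcd(394, 242) = 2; s = 43, t = -70 (check: 394·43 + 242·(-70) = 2).


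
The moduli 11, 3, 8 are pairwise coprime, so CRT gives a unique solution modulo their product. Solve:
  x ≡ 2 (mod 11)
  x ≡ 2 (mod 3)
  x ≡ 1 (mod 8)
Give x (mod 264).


Moduli 11, 3, 8 are pairwise coprime; by CRT there is a unique solution modulo M = 11 · 3 · 8 = 264.
Solve pairwise, accumulating the modulus:
  Start with x ≡ 2 (mod 11).
  Combine with x ≡ 2 (mod 3): since gcd(11, 3) = 1, we get a unique residue mod 33.
    Write x = 2 + 11·t and substitute into x ≡ 2 (mod 3): 11·t ≡ 2 − 2 = 0 (mod 3).
    Reduce coefficients mod 3: 2·t ≡ 0 (mod 3).
    The inverse of 2 mod 3 is 2 (since 2·2 = 4 = 1·3 + 1), so t ≡ 2·0 = 0 ≡ 0 (mod 3).
    Then x = 2 + 11·0 = 2, valid modulo lcm(11, 3) = 33: x ≡ 2 (mod 33).
  Combine with x ≡ 1 (mod 8): since gcd(33, 8) = 1, we get a unique residue mod 264.
    Write x = 2 + 33·t and substitute into x ≡ 1 (mod 8): 33·t ≡ 1 − 2 = -1 (mod 8).
    Reduce coefficients mod 8: 1·t ≡ 7 (mod 8).
    So t ≡ 7 (mod 8).
    Then x = 2 + 33·7 = 233, valid modulo lcm(33, 8) = 264: x ≡ 233 (mod 264).
Verify: 233 mod 11 = 2 ✓, 233 mod 3 = 2 ✓, 233 mod 8 = 1 ✓.

x ≡ 233 (mod 264).


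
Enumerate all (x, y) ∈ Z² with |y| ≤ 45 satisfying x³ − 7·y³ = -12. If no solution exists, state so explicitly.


The equation is x³ - 7y³ = -12. For fixed y, x³ = 7·y³ − 12, so a solution requires the RHS to be a perfect cube.
Strategy: iterate y from -45 to 45, compute RHS = 7·y³ − 12, and check whether it is a (positive or negative) perfect cube.
Check small values of y:
  y = 0: RHS = -12 is not a perfect cube.
  y = 1: RHS = -5 is not a perfect cube.
  y = -1: RHS = -19 is not a perfect cube.
  y = 2: RHS = 44 is not a perfect cube.
  y = -2: RHS = -68 is not a perfect cube.
  y = 3: RHS = 177 is not a perfect cube.
  y = -3: RHS = -201 is not a perfect cube.
Continuing the search up to |y| = 45 finds no solutions either.
No (x, y) in the scanned range satisfies the equation.

No integer solutions with |y| ≤ 45.


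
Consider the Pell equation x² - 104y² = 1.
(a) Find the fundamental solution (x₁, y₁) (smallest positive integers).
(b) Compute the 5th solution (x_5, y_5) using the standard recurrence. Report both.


Step 1: Find the fundamental solution (x₁, y₁) of x² - 104y² = 1.
  Expand √104 as a continued fraction. a₀ = ⌊√104⌋ = 10; iterate m_{k+1} = d_k·a_k − m_k, d_{k+1} = (104 − m_{k+1}²)/d_k, a_{k+1} = ⌊(a₀ + m_{k+1})/d_{k+1}⌋ (starting m₀ = 0, d₀ = 1), with convergents p_k = a_k·p_{k-1} + p_{k-2}, q_k = a_k·q_{k-1} + q_{k-2} (p₋₁ = 1, q₋₁ = 0):
  k = 0: a₀ = 10; p₀/q₀ = 10/1; p₀² − 104·q₀² = 100 − 104 = -4.
  k = 1: m = 10, d = 4, a = ⌊(10 + 10)/4⌋ = 5; p/q = (5·10 + 1)/(5·1 + 0) = 51/5; p² − 104·q² = 2601 − 2600 = 1.
  The first convergent with p² − 104·q² = 1 gives the fundamental solution (x₁, y₁) = (51, 5).
Step 2: Apply the recurrence (x_{n+1}, y_{n+1}) = (x₁x_n + 104y₁y_n, x₁y_n + y₁x_n) repeatedly.
  From (x_1, y_1) = (51, 5): x_2 = 51·51 + 104·5·5 = 5201; y_2 = 51·5 + 5·51 = 510.
  From (x_2, y_2) = (5201, 510): x_3 = 51·5201 + 104·5·510 = 530451; y_3 = 51·510 + 5·5201 = 52015.
  From (x_3, y_3) = (530451, 52015): x_4 = 51·530451 + 104·5·52015 = 54100801; y_4 = 51·52015 + 5·530451 = 5305020.
  From (x_4, y_4) = (54100801, 5305020): x_5 = 51·54100801 + 104·5·5305020 = 5517751251; y_5 = 51·5305020 + 5·54100801 = 541060025.
Step 3: Verify x_5² - 104·y_5² = 30445578867912065001 - 30445578867912065000 = 1 (should be 1). ✓

(x_1, y_1) = (51, 5); (x_5, y_5) = (5517751251, 541060025).


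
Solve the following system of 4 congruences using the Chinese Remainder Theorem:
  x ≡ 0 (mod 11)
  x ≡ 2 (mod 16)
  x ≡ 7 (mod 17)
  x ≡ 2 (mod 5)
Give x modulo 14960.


Product of moduli M = 11 · 16 · 17 · 5 = 14960.
Merge one congruence at a time:
  Start: x ≡ 0 (mod 11).
  Combine with x ≡ 2 (mod 16); new modulus lcm = 176.
    Write x = 0 + 11·t and substitute into x ≡ 2 (mod 16): 11·t ≡ 2 − 0 = 2 (mod 16).
    The inverse of 11 mod 16 is 3 (since 11·3 = 33 = 2·16 + 1), so t ≡ 3·2 = 6 ≡ 6 (mod 16).
    Then x = 0 + 11·6 = 66, valid modulo lcm(11, 16) = 176: x ≡ 66 (mod 176).
  Combine with x ≡ 7 (mod 17); new modulus lcm = 2992.
    Write x = 66 + 176·t and substitute into x ≡ 7 (mod 17): 176·t ≡ 7 − 66 = -59 (mod 17).
    Reduce coefficients mod 17: 6·t ≡ 9 (mod 17).
    The inverse of 6 mod 17 is 3 (since 6·3 = 18 = 1·17 + 1), so t ≡ 3·9 = 27 ≡ 10 (mod 17).
    Then x = 66 + 176·10 = 1826, valid modulo lcm(176, 17) = 2992: x ≡ 1826 (mod 2992).
  Combine with x ≡ 2 (mod 5); new modulus lcm = 14960.
    Write x = 1826 + 2992·t and substitute into x ≡ 2 (mod 5): 2992·t ≡ 2 − 1826 = -1824 (mod 5).
    Reduce coefficients mod 5: 2·t ≡ 1 (mod 5).
    The inverse of 2 mod 5 is 3 (since 2·3 = 6 = 1·5 + 1), so t ≡ 3·1 = 3 ≡ 3 (mod 5).
    Then x = 1826 + 2992·3 = 10802, valid modulo lcm(2992, 5) = 14960: x ≡ 10802 (mod 14960).
Verify against each original: 10802 mod 11 = 0, 10802 mod 16 = 2, 10802 mod 17 = 7, 10802 mod 5 = 2.

x ≡ 10802 (mod 14960).


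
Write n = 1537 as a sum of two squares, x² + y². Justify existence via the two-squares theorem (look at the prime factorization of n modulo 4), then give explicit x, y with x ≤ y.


Step 1: Factor n = 1537 = 29 · 53.
Step 2: Check the mod-4 condition on each prime factor: 29 ≡ 1 (mod 4), exponent 1; 53 ≡ 1 (mod 4), exponent 1.
All primes ≡ 3 (mod 4) appear to even exponent (or don't appear), so by the two-squares theorem n IS expressible as a sum of two squares.
Step 3: Build a representation. Here n = 29 · 53 is a product of primes ≡ 1 (mod 4). Each prime p ≡ 1 (mod 4) is itself a sum of two squares; find a² by testing p − a² for a perfect square:
  29: 29 − 1² = 28, 29 − 2² = 25 = 5² ⇒ 29 = 2² + 5².
  53: 53 − 1² = 52, 53 − 2² = 49 = 7² ⇒ 53 = 2² + 7².
  Combine using the Brahmagupta–Fibonacci identity (a² + b²)(c² + d²) = (ac − bd)² + (ad + bc)² = (ac + bd)² + (ad − bc)²:
  29 · 53 = 1537: from (2² + 5²)(2² + 7²), take (2·2 − 5·7, 2·7 + 5·2) = (4 − 35, 14 + 10) = (-31, 24); dropping signs (only squares matter) gives (31, 24); check 31² + 24² = 961 + 576 = 1537 ✓.
Step 4: Order so x ≤ y and verify: 24² + 31² = 576 + 961 = 1537 = n. ✓

n = 1537 = 24² + 31² (one valid representation with x ≤ y).


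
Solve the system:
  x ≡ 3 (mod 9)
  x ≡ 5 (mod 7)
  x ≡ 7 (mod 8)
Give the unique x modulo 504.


Moduli 9, 7, 8 are pairwise coprime; by CRT there is a unique solution modulo M = 9 · 7 · 8 = 504.
Solve pairwise, accumulating the modulus:
  Start with x ≡ 3 (mod 9).
  Combine with x ≡ 5 (mod 7): since gcd(9, 7) = 1, we get a unique residue mod 63.
    Write x = 3 + 9·t and substitute into x ≡ 5 (mod 7): 9·t ≡ 5 − 3 = 2 (mod 7).
    Reduce coefficients mod 7: 2·t ≡ 2 (mod 7).
    The inverse of 2 mod 7 is 4 (since 2·4 = 8 = 1·7 + 1), so t ≡ 4·2 = 8 ≡ 1 (mod 7).
    Then x = 3 + 9·1 = 12, valid modulo lcm(9, 7) = 63: x ≡ 12 (mod 63).
  Combine with x ≡ 7 (mod 8): since gcd(63, 8) = 1, we get a unique residue mod 504.
    Write x = 12 + 63·t and substitute into x ≡ 7 (mod 8): 63·t ≡ 7 − 12 = -5 (mod 8).
    Reduce coefficients mod 8: 7·t ≡ 3 (mod 8).
    The inverse of 7 mod 8 is 7 (since 7·7 = 49 = 6·8 + 1), so t ≡ 7·3 = 21 ≡ 5 (mod 8).
    Then x = 12 + 63·5 = 327, valid modulo lcm(63, 8) = 504: x ≡ 327 (mod 504).
Verify: 327 mod 9 = 3 ✓, 327 mod 7 = 5 ✓, 327 mod 8 = 7 ✓.

x ≡ 327 (mod 504).


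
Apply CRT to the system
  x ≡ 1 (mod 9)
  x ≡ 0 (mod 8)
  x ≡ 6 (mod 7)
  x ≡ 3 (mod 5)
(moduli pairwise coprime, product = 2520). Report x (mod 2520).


Product of moduli M = 9 · 8 · 7 · 5 = 2520.
Merge one congruence at a time:
  Start: x ≡ 1 (mod 9).
  Combine with x ≡ 0 (mod 8); new modulus lcm = 72.
    Write x = 1 + 9·t and substitute into x ≡ 0 (mod 8): 9·t ≡ 0 − 1 = -1 (mod 8).
    Reduce coefficients mod 8: 1·t ≡ 7 (mod 8).
    So t ≡ 7 (mod 8).
    Then x = 1 + 9·7 = 64, valid modulo lcm(9, 8) = 72: x ≡ 64 (mod 72).
  Combine with x ≡ 6 (mod 7); new modulus lcm = 504.
    Write x = 64 + 72·t and substitute into x ≡ 6 (mod 7): 72·t ≡ 6 − 64 = -58 (mod 7).
    Reduce coefficients mod 7: 2·t ≡ 5 (mod 7).
    The inverse of 2 mod 7 is 4 (since 2·4 = 8 = 1·7 + 1), so t ≡ 4·5 = 20 ≡ 6 (mod 7).
    Then x = 64 + 72·6 = 496, valid modulo lcm(72, 7) = 504: x ≡ 496 (mod 504).
  Combine with x ≡ 3 (mod 5); new modulus lcm = 2520.
    Write x = 496 + 504·t and substitute into x ≡ 3 (mod 5): 504·t ≡ 3 − 496 = -493 (mod 5).
    Reduce coefficients mod 5: 4·t ≡ 2 (mod 5).
    The inverse of 4 mod 5 is 4 (since 4·4 = 16 = 3·5 + 1), so t ≡ 4·2 = 8 ≡ 3 (mod 5).
    Then x = 496 + 504·3 = 2008, valid modulo lcm(504, 5) = 2520: x ≡ 2008 (mod 2520).
Verify against each original: 2008 mod 9 = 1, 2008 mod 8 = 0, 2008 mod 7 = 6, 2008 mod 5 = 3.

x ≡ 2008 (mod 2520).
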